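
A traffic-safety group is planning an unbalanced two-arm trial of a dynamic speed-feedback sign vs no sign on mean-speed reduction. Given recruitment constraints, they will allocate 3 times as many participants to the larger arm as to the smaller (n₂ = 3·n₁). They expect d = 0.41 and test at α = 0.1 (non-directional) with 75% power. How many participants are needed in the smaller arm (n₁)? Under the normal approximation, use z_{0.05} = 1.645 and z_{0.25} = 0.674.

With allocation ratio k = n₂/n₁ = 3, Var(x̄₁−x̄₂) = σ²(1/n₁ + 1/(k·n₁)) = σ²·(k+1)/(k·n₁).
So n₁ = (1 + 1/k)·((z_{α/2} + z_β)/d)² = 1.333 × (2.319/0.41)².
n₁ = 1.333 × 31.99 = 42.7.
Round up: n₁ = 43, giving n₂ = 3 × 43 = 129.

n₁ = 43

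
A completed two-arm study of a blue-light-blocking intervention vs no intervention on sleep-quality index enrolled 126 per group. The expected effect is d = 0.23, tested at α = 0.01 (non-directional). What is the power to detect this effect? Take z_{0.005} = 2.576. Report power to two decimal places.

For two equal groups, power = Φ(d·√(n/2) − z_{α/2}).
d·√(n/2) = 0.23 × √(126/2) = 0.23 × 7.937 = 1.826.
z_β = 1.826 − 2.576 = -0.750.
Power = Φ(-0.750) = 0.226.

power ≈ 0.23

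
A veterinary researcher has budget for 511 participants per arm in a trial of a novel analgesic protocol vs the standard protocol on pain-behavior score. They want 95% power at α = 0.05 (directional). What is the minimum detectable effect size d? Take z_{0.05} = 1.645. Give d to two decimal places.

d_min ≈ 0.21

For two independent groups of n = 511 each: d_min = (z_{α} + z_β)·√(2/n).
z-sum = 1.645 + 1.645 = 3.290.
d_min = 3.290 × √(2/511) = 3.290 × 0.0626 = 0.206.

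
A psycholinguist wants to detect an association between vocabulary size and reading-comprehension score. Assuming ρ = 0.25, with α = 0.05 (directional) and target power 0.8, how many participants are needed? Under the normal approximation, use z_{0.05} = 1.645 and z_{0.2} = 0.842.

Fisher's z: C = ½·ln((1+r)/(1−r)) = ½·ln(1.6667) = 0.2554.
n = ((z_{α} + z_β)/C)² + 3.
(1.645 + 0.842) / 0.2554 = 2.487 / 0.2554 = 9.738.
n = 9.738² + 3 = 94.82 + 3 = 97.8.
Round up.

n = 98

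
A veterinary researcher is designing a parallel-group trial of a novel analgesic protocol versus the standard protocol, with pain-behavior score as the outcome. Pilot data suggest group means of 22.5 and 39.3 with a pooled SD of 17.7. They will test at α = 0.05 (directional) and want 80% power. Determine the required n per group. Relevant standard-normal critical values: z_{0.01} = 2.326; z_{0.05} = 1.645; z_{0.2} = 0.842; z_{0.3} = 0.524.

n = 14 per group

Cohen's d = |M₁ − M₂| / SD_pooled = |22.5 − 39.3| / 17.7 = 16.8 / 17.7 = 0.949.
For two independent groups with equal n: n = 2·((z_{α} + z_β) / d)².
z_{α} + z_β = 1.645 + 0.842 = 2.487.
n = 2 × (2.487 / 0.949)² = 2 × 2.621² = 2 × 6.87 = 13.7.
Round up to the next whole participant.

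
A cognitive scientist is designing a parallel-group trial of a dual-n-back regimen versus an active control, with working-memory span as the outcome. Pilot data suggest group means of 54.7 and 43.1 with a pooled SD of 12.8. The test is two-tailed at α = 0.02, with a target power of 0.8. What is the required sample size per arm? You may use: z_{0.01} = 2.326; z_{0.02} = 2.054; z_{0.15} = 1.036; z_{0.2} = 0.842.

n = 25 per group

Cohen's d = |M₁ − M₂| / SD_pooled = |54.7 − 43.1| / 12.8 = 11.6 / 12.8 = 0.906.
For two independent groups with equal n: n = 2·((z_{α/2} + z_β) / d)².
z_{α/2} + z_β = 2.326 + 0.842 = 3.168.
n = 2 × (3.168 / 0.906)² = 2 × 3.497² = 2 × 12.23 = 24.5.
Round up to the next whole participant.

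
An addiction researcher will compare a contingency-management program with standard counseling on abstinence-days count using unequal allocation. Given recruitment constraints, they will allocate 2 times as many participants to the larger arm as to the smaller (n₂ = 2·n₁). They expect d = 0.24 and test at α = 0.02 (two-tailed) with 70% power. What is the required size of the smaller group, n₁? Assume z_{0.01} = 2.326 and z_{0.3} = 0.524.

With allocation ratio k = n₂/n₁ = 2, Var(x̄₁−x̄₂) = σ²(1/n₁ + 1/(k·n₁)) = σ²·(k+1)/(k·n₁).
So n₁ = (1 + 1/k)·((z_{α/2} + z_β)/d)² = 1.500 × (2.850/0.24)².
n₁ = 1.500 × 141.02 = 211.5.
Round up: n₁ = 212, giving n₂ = 2 × 212 = 424.

n₁ = 212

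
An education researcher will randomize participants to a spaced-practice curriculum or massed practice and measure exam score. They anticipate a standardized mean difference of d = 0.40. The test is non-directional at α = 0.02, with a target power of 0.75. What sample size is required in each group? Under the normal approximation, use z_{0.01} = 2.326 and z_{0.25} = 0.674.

For two independent groups with equal n: n = 2·((z_{α/2} + z_β) / d)².
z_{α/2} + z_β = 2.326 + 0.674 = 3.000.
n = 2 × (3.000 / 0.40)² = 2 × 7.500² = 2 × 56.25 = 112.5.
Round up to the next whole participant.

n = 113 per group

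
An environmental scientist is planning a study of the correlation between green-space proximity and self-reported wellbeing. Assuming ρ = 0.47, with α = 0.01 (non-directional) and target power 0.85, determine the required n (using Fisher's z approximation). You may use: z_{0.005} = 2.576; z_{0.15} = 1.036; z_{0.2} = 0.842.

n = 54

Fisher's z: C = ½·ln((1+r)/(1−r)) = ½·ln(2.7736) = 0.5101.
n = ((z_{α/2} + z_β)/C)² + 3.
(2.576 + 1.036) / 0.5101 = 3.612 / 0.5101 = 7.081.
n = 7.081² + 3 = 50.14 + 3 = 53.1.
Round up.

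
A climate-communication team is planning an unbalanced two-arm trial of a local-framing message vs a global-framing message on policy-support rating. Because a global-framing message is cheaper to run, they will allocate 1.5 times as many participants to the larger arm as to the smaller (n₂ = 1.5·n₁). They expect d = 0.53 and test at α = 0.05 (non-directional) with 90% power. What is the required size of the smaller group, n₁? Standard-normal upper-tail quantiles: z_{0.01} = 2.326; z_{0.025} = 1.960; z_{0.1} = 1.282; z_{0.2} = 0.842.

n₁ = 63

With allocation ratio k = n₂/n₁ = 1.5, Var(x̄₁−x̄₂) = σ²(1/n₁ + 1/(k·n₁)) = σ²·(k+1)/(k·n₁).
So n₁ = (1 + 1/k)·((z_{α/2} + z_β)/d)² = 1.667 × (3.242/0.53)².
n₁ = 1.667 × 37.42 = 62.4.
Round up: n₁ = 63, giving n₂ = ⌈1.5 × 63⌉ = ⌈94.5⌉ = 95.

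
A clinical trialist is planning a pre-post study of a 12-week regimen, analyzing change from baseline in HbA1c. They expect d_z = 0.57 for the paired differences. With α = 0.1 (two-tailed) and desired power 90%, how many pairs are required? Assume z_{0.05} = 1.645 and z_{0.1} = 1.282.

n = 27 pairs

For a paired (one-sample on differences) test: n = ((z_{α/2} + z_β) / d)².
z_{α/2} + z_β = 1.645 + 1.282 = 2.927.
n = (2.927 / 0.57)² = 5.135² = 26.37.
Round up.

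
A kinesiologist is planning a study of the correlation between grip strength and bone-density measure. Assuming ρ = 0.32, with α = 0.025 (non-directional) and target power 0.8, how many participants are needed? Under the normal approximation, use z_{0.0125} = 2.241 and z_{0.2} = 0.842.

Fisher's z: C = ½·ln((1+r)/(1−r)) = ½·ln(1.9412) = 0.3316.
n = ((z_{α/2} + z_β)/C)² + 3.
(2.241 + 0.842) / 0.3316 = 3.083 / 0.3316 = 9.297.
n = 9.297² + 3 = 86.44 + 3 = 89.4.
Round up.

n = 90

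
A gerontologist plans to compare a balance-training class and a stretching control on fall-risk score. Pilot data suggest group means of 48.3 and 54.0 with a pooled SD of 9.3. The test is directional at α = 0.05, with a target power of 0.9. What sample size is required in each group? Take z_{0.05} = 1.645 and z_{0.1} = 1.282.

Cohen's d = |M₁ − M₂| / SD_pooled = |48.3 − 54.0| / 9.3 = 5.7 / 9.3 = 0.613.
For two independent groups with equal n: n = 2·((z_{α} + z_β) / d)².
z_{α} + z_β = 1.645 + 1.282 = 2.927.
n = 2 × (2.927 / 0.613)² = 2 × 4.775² = 2 × 22.80 = 45.6.
Round up to the next whole participant.

n = 46 per group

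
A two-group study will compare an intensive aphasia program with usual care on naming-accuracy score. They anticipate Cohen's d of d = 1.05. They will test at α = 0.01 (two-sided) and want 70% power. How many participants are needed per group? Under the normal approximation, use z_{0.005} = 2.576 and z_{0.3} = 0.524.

For two independent groups with equal n: n = 2·((z_{α/2} + z_β) / d)².
z_{α/2} + z_β = 2.576 + 0.524 = 3.100.
n = 2 × (3.100 / 1.05)² = 2 × 2.952² = 2 × 8.72 = 17.4.
Round up to the next whole participant.

n = 18 per group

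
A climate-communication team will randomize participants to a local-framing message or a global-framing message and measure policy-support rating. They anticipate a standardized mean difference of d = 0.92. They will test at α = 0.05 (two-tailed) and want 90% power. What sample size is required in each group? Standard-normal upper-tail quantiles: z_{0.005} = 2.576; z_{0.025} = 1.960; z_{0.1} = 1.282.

For two independent groups with equal n: n = 2·((z_{α/2} + z_β) / d)².
z_{α/2} + z_β = 1.960 + 1.282 = 3.242.
n = 2 × (3.242 / 0.92)² = 2 × 3.524² = 2 × 12.42 = 24.8.
Round up to the next whole participant.

n = 25 per group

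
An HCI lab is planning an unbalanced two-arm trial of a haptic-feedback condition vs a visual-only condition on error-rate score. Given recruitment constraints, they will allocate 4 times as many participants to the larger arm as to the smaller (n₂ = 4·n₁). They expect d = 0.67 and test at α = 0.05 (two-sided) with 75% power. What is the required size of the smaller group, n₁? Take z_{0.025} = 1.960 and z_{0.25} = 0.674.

n₁ = 20

With allocation ratio k = n₂/n₁ = 4, Var(x̄₁−x̄₂) = σ²(1/n₁ + 1/(k·n₁)) = σ²·(k+1)/(k·n₁).
So n₁ = (1 + 1/k)·((z_{α/2} + z_β)/d)² = 1.250 × (2.634/0.67)².
n₁ = 1.250 × 15.46 = 19.3.
Round up: n₁ = 20, giving n₂ = 4 × 20 = 80.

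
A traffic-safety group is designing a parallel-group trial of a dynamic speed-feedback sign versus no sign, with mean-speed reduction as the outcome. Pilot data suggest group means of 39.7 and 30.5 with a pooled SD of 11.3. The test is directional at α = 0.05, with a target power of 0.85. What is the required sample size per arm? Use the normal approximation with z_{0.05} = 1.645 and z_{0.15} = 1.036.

Cohen's d = |M₁ − M₂| / SD_pooled = |39.7 − 30.5| / 11.3 = 9.2 / 11.3 = 0.814.
For two independent groups with equal n: n = 2·((z_{α} + z_β) / d)².
z_{α} + z_β = 1.645 + 1.036 = 2.681.
n = 2 × (2.681 / 0.814)² = 2 × 3.294² = 2 × 10.85 = 21.7.
Round up to the next whole participant.

n = 22 per group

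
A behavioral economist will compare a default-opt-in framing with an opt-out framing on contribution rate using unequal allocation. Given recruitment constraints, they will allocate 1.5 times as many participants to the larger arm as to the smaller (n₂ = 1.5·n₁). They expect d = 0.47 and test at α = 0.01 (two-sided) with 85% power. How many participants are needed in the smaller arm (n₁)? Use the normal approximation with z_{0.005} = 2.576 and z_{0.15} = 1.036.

With allocation ratio k = n₂/n₁ = 1.5, Var(x̄₁−x̄₂) = σ²(1/n₁ + 1/(k·n₁)) = σ²·(k+1)/(k·n₁).
So n₁ = (1 + 1/k)·((z_{α/2} + z_β)/d)² = 1.667 × (3.612/0.47)².
n₁ = 1.667 × 59.06 = 98.4.
Round up: n₁ = 99, giving n₂ = ⌈1.5 × 99⌉ = ⌈148.5⌉ = 149.

n₁ = 99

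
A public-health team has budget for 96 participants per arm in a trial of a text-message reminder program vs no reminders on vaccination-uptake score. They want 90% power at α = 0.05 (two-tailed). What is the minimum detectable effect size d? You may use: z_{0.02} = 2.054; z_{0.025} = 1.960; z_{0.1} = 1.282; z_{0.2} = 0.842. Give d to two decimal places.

d_min ≈ 0.47

For two independent groups of n = 96 each: d_min = (z_{α/2} + z_β)·√(2/n).
z-sum = 1.960 + 1.282 = 3.242.
d_min = 3.242 × √(2/96) = 3.242 × 0.1443 = 0.468.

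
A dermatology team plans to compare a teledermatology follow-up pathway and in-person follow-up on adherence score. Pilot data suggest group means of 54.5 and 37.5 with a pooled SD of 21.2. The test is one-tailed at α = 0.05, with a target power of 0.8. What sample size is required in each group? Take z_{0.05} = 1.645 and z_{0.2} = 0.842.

n = 20 per group

Cohen's d = |M₁ − M₂| / SD_pooled = |54.5 − 37.5| / 21.2 = 17.0 / 21.2 = 0.802.
For two independent groups with equal n: n = 2·((z_{α} + z_β) / d)².
z_{α} + z_β = 1.645 + 0.842 = 2.487.
n = 2 × (2.487 / 0.802)² = 2 × 3.101² = 2 × 9.62 = 19.2.
Round up to the next whole participant.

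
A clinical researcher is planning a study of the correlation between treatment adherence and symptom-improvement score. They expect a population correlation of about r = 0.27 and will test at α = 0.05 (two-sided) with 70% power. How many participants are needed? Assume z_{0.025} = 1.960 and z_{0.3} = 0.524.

Fisher's z: C = ½·ln((1+r)/(1−r)) = ½·ln(1.7397) = 0.2769.
n = ((z_{α/2} + z_β)/C)² + 3.
(1.960 + 0.524) / 0.2769 = 2.484 / 0.2769 = 8.971.
n = 8.971² + 3 = 80.47 + 3 = 83.5.
Round up.

n = 84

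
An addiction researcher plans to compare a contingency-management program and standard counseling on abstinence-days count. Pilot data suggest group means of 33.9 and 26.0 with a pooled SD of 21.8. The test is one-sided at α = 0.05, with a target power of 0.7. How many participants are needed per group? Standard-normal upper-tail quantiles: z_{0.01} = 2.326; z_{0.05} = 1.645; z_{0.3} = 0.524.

Cohen's d = |M₁ − M₂| / SD_pooled = |33.9 − 26.0| / 21.8 = 7.9 / 21.8 = 0.362.
For two independent groups with equal n: n = 2·((z_{α} + z_β) / d)².
z_{α} + z_β = 1.645 + 0.524 = 2.169.
n = 2 × (2.169 / 0.362)² = 2 × 5.992² = 2 × 35.90 = 71.8.
Round up to the next whole participant.

n = 72 per group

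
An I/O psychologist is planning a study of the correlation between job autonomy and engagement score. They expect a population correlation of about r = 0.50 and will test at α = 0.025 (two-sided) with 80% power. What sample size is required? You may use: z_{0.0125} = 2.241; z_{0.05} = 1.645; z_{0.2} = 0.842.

Fisher's z: C = ½·ln((1+r)/(1−r)) = ½·ln(3.0000) = 0.5493.
n = ((z_{α/2} + z_β)/C)² + 3.
(2.241 + 0.842) / 0.5493 = 3.083 / 0.5493 = 5.613.
n = 5.613² + 3 = 31.50 + 3 = 34.5.
Round up.

n = 35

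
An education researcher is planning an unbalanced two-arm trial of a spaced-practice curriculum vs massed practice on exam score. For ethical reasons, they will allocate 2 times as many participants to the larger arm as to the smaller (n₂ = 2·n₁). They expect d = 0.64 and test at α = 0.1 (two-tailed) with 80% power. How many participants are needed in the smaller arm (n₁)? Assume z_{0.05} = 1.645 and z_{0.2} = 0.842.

With allocation ratio k = n₂/n₁ = 2, Var(x̄₁−x̄₂) = σ²(1/n₁ + 1/(k·n₁)) = σ²·(k+1)/(k·n₁).
So n₁ = (1 + 1/k)·((z_{α/2} + z_β)/d)² = 1.500 × (2.487/0.64)².
n₁ = 1.500 × 15.10 = 22.7.
Round up: n₁ = 23, giving n₂ = 2 × 23 = 46.

n₁ = 23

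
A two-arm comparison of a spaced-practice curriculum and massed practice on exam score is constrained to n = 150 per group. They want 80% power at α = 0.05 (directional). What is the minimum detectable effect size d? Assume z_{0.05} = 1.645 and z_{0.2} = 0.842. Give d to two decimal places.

d_min ≈ 0.29

For two independent groups of n = 150 each: d_min = (z_{α} + z_β)·√(2/n).
z-sum = 1.645 + 0.842 = 2.487.
d_min = 2.487 × √(2/150) = 2.487 × 0.1155 = 0.287.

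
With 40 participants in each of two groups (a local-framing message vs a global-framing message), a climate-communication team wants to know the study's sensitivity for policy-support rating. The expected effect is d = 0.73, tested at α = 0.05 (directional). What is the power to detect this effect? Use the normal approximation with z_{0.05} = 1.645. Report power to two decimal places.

power ≈ 0.95

For two equal groups, power = Φ(d·√(n/2) − z_{α}).
d·√(n/2) = 0.73 × √(40/2) = 0.73 × 4.472 = 3.265.
z_β = 3.265 − 1.645 = 1.620.
Power = Φ(1.620) = 0.947.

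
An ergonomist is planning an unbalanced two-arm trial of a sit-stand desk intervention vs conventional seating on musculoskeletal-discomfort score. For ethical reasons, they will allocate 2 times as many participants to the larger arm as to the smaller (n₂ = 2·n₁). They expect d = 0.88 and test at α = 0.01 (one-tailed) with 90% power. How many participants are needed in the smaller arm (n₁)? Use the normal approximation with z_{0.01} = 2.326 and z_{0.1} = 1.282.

n₁ = 26

With allocation ratio k = n₂/n₁ = 2, Var(x̄₁−x̄₂) = σ²(1/n₁ + 1/(k·n₁)) = σ²·(k+1)/(k·n₁).
So n₁ = (1 + 1/k)·((z_{α} + z_β)/d)² = 1.500 × (3.608/0.88)².
n₁ = 1.500 × 16.81 = 25.2.
Round up: n₁ = 26, giving n₂ = 2 × 26 = 52.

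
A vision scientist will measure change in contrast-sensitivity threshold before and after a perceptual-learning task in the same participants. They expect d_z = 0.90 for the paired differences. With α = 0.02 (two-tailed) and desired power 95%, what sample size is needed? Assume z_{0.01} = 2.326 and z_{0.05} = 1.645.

n = 20 pairs

For a paired (one-sample on differences) test: n = ((z_{α/2} + z_β) / d)².
z_{α/2} + z_β = 2.326 + 1.645 = 3.971.
n = (3.971 / 0.90)² = 4.412² = 19.47.
Round up.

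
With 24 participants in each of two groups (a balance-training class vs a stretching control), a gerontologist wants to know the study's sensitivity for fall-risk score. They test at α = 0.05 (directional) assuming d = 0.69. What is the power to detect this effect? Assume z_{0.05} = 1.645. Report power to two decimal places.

For two equal groups, power = Φ(d·√(n/2) − z_{α}).
d·√(n/2) = 0.69 × √(24/2) = 0.69 × 3.464 = 2.390.
z_β = 2.390 − 1.645 = 0.745.
Power = Φ(0.745) = 0.772.

power ≈ 0.77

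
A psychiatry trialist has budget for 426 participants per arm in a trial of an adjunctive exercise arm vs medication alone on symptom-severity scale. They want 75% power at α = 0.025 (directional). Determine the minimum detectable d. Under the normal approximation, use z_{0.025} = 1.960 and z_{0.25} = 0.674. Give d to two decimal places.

d_min ≈ 0.18

For two independent groups of n = 426 each: d_min = (z_{α} + z_β)·√(2/n).
z-sum = 1.960 + 0.674 = 2.634.
d_min = 2.634 × √(2/426) = 2.634 × 0.0685 = 0.180.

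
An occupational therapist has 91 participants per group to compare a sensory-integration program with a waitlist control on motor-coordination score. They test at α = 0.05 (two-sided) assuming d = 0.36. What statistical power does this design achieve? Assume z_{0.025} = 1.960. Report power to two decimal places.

power ≈ 0.68

For two equal groups, power = Φ(d·√(n/2) − z_{α/2}).
d·√(n/2) = 0.36 × √(91/2) = 0.36 × 6.745 = 2.428.
z_β = 2.428 − 1.960 = 0.468.
Power = Φ(0.468) = 0.680.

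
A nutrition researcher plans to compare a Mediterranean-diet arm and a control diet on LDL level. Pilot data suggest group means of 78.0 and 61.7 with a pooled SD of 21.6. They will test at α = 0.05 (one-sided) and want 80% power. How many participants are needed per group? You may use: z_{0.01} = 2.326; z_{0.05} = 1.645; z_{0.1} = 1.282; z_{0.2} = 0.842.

Cohen's d = |M₁ − M₂| / SD_pooled = |78.0 − 61.7| / 21.6 = 16.3 / 21.6 = 0.755.
For two independent groups with equal n: n = 2·((z_{α} + z_β) / d)².
z_{α} + z_β = 1.645 + 0.842 = 2.487.
n = 2 × (2.487 / 0.755)² = 2 × 3.294² = 2 × 10.85 = 21.7.
Round up to the next whole participant.

n = 22 per group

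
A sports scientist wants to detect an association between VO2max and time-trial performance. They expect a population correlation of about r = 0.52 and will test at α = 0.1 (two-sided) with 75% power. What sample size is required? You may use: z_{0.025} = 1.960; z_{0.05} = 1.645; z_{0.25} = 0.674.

n = 20

Fisher's z: C = ½·ln((1+r)/(1−r)) = ½·ln(3.1667) = 0.5763.
n = ((z_{α/2} + z_β)/C)² + 3.
(1.645 + 0.674) / 0.5763 = 2.319 / 0.5763 = 4.024.
n = 4.024² + 3 = 16.19 + 3 = 19.2.
Round up.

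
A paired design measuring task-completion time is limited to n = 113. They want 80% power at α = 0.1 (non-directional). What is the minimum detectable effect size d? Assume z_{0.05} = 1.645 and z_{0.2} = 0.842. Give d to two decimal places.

d_min ≈ 0.23

For a single sample (or paired design) of n = 113: d_min = (z_{α/2} + z_β)/√n.
z-sum = 1.645 + 0.842 = 2.487.
d_min = 2.487 / √113 = 2.487 / 10.630 = 0.234.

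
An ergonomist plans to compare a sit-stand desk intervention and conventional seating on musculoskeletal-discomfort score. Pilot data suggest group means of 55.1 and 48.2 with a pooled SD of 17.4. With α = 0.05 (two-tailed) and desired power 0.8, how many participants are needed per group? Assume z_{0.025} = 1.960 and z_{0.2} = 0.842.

n = 100 per group

Cohen's d = |M₁ − M₂| / SD_pooled = |55.1 − 48.2| / 17.4 = 6.9 / 17.4 = 0.397.
For two independent groups with equal n: n = 2·((z_{α/2} + z_β) / d)².
z_{α/2} + z_β = 1.960 + 0.842 = 2.802.
n = 2 × (2.802 / 0.397)² = 2 × 7.058² = 2 × 49.81 = 99.6.
Round up to the next whole participant.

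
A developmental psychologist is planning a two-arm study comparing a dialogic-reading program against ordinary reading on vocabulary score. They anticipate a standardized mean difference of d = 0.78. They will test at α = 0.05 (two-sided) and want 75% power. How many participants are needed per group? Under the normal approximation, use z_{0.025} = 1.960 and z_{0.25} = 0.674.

n = 23 per group

For two independent groups with equal n: n = 2·((z_{α/2} + z_β) / d)².
z_{α/2} + z_β = 1.960 + 0.674 = 2.634.
n = 2 × (2.634 / 0.78)² = 2 × 3.377² = 2 × 11.40 = 22.8.
Round up to the next whole participant.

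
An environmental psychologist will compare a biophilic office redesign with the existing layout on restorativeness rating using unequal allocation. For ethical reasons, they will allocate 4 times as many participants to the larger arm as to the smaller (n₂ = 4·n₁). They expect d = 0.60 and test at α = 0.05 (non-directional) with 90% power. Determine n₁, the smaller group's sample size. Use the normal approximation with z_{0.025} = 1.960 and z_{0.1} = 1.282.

n₁ = 37

With allocation ratio k = n₂/n₁ = 4, Var(x̄₁−x̄₂) = σ²(1/n₁ + 1/(k·n₁)) = σ²·(k+1)/(k·n₁).
So n₁ = (1 + 1/k)·((z_{α/2} + z_β)/d)² = 1.250 × (3.242/0.60)².
n₁ = 1.250 × 29.20 = 36.5.
Round up: n₁ = 37, giving n₂ = 4 × 37 = 148.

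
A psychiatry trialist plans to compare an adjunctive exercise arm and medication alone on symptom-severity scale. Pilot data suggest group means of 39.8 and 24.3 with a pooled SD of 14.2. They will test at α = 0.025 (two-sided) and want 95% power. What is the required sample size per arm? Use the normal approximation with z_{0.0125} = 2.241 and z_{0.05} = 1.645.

Cohen's d = |M₁ − M₂| / SD_pooled = |39.8 − 24.3| / 14.2 = 15.5 / 14.2 = 1.092.
For two independent groups with equal n: n = 2·((z_{α/2} + z_β) / d)².
z_{α/2} + z_β = 2.241 + 1.645 = 3.886.
n = 2 × (3.886 / 1.092)² = 2 × 3.559² = 2 × 12.66 = 25.3.
Round up to the next whole participant.

n = 26 per group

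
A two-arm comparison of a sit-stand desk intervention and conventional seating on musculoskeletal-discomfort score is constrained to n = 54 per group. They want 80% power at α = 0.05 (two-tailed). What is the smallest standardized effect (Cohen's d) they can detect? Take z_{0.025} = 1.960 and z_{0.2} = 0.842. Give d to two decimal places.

For two independent groups of n = 54 each: d_min = (z_{α/2} + z_β)·√(2/n).
z-sum = 1.960 + 0.842 = 2.802.
d_min = 2.802 × √(2/54) = 2.802 × 0.1925 = 0.539.

d_min ≈ 0.54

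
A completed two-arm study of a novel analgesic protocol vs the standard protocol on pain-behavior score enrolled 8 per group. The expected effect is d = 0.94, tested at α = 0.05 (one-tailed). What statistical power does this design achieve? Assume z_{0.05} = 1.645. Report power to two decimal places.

power ≈ 0.59

For two equal groups, power = Φ(d·√(n/2) − z_{α}).
d·√(n/2) = 0.94 × √(8/2) = 0.94 × 2.000 = 1.880.
z_β = 1.880 − 1.645 = 0.235.
Power = Φ(0.235) = 0.593.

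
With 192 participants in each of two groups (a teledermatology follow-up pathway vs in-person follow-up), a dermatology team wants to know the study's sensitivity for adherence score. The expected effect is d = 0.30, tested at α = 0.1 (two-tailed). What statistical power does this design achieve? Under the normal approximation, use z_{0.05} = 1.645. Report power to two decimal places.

For two equal groups, power = Φ(d·√(n/2) − z_{α/2}).
d·√(n/2) = 0.30 × √(192/2) = 0.30 × 9.798 = 2.939.
z_β = 2.939 − 1.645 = 1.294.
Power = Φ(1.294) = 0.902.

power ≈ 0.90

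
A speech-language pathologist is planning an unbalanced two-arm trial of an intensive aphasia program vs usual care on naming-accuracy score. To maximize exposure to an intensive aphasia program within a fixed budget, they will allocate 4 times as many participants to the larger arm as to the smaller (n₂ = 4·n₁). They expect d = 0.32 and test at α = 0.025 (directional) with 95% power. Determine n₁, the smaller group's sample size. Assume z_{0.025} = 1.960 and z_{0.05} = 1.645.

n₁ = 159

With allocation ratio k = n₂/n₁ = 4, Var(x̄₁−x̄₂) = σ²(1/n₁ + 1/(k·n₁)) = σ²·(k+1)/(k·n₁).
So n₁ = (1 + 1/k)·((z_{α} + z_β)/d)² = 1.250 × (3.605/0.32)².
n₁ = 1.250 × 126.91 = 158.6.
Round up: n₁ = 159, giving n₂ = 4 × 159 = 636.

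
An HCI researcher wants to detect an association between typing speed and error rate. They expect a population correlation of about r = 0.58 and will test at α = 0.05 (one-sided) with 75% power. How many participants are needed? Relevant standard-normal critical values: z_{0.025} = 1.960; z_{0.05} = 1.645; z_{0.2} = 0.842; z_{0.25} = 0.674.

Fisher's z: C = ½·ln((1+r)/(1−r)) = ½·ln(3.7619) = 0.6625.
n = ((z_{α} + z_β)/C)² + 3.
(1.645 + 0.674) / 0.6625 = 2.319 / 0.6625 = 3.500.
n = 3.500² + 3 = 12.25 + 3 = 15.3.
Round up.

n = 16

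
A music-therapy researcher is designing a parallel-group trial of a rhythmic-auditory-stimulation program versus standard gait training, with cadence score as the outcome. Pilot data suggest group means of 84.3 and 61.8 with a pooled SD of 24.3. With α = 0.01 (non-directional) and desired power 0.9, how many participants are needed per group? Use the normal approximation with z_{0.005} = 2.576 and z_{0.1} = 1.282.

n = 35 per group

Cohen's d = |M₁ − M₂| / SD_pooled = |84.3 − 61.8| / 24.3 = 22.5 / 24.3 = 0.926.
For two independent groups with equal n: n = 2·((z_{α/2} + z_β) / d)².
z_{α/2} + z_β = 2.576 + 1.282 = 3.858.
n = 2 × (3.858 / 0.926)² = 2 × 4.166² = 2 × 17.36 = 34.7.
Round up to the next whole participant.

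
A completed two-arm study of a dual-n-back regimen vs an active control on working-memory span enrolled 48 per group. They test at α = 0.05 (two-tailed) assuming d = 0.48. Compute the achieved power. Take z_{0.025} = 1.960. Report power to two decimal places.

For two equal groups, power = Φ(d·√(n/2) − z_{α/2}).
d·√(n/2) = 0.48 × √(48/2) = 0.48 × 4.899 = 2.352.
z_β = 2.352 − 1.960 = 0.392.
Power = Φ(0.392) = 0.652.

power ≈ 0.65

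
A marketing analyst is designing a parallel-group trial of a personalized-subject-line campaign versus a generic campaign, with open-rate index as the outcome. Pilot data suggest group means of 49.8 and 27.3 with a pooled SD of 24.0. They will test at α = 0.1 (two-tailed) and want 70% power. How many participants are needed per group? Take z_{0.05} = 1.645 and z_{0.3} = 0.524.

n = 11 per group

Cohen's d = |M₁ − M₂| / SD_pooled = |49.8 − 27.3| / 24.0 = 22.5 / 24.0 = 0.937.
For two independent groups with equal n: n = 2·((z_{α/2} + z_β) / d)².
z_{α/2} + z_β = 1.645 + 0.524 = 2.169.
n = 2 × (2.169 / 0.937)² = 2 × 2.315² = 2 × 5.36 = 10.7.
Round up to the next whole participant.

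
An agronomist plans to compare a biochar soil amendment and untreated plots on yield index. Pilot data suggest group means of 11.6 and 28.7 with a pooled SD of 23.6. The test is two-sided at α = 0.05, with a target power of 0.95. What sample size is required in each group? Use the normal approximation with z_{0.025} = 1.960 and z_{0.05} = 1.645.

Cohen's d = |M₁ − M₂| / SD_pooled = |11.6 − 28.7| / 23.6 = 17.1 / 23.6 = 0.725.
For two independent groups with equal n: n = 2·((z_{α/2} + z_β) / d)².
z_{α/2} + z_β = 1.960 + 1.645 = 3.605.
n = 2 × (3.605 / 0.725)² = 2 × 4.972² = 2 × 24.72 = 49.4.
Round up to the next whole participant.

n = 50 per group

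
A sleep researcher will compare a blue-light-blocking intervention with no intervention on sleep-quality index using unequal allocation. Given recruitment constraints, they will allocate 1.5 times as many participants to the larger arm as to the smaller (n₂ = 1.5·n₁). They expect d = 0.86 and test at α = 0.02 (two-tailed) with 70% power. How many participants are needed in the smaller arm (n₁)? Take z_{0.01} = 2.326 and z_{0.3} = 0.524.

n₁ = 19

With allocation ratio k = n₂/n₁ = 1.5, Var(x̄₁−x̄₂) = σ²(1/n₁ + 1/(k·n₁)) = σ²·(k+1)/(k·n₁).
So n₁ = (1 + 1/k)·((z_{α/2} + z_β)/d)² = 1.667 × (2.850/0.86)².
n₁ = 1.667 × 10.98 = 18.3.
Round up: n₁ = 19, giving n₂ = ⌈1.5 × 19⌉ = ⌈28.5⌉ = 29.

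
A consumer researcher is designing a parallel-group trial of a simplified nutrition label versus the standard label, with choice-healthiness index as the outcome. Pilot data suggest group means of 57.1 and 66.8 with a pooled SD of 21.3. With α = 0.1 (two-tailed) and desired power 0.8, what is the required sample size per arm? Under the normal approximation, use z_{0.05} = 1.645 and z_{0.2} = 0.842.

Cohen's d = |M₁ − M₂| / SD_pooled = |57.1 − 66.8| / 21.3 = 9.7 / 21.3 = 0.455.
For two independent groups with equal n: n = 2·((z_{α/2} + z_β) / d)².
z_{α/2} + z_β = 1.645 + 0.842 = 2.487.
n = 2 × (2.487 / 0.455)² = 2 × 5.466² = 2 × 29.88 = 59.8.
Round up to the next whole participant.

n = 60 per group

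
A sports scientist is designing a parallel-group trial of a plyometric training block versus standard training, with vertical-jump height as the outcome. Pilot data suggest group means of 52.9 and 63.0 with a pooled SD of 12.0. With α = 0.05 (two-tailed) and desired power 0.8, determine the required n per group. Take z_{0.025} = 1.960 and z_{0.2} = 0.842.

Cohen's d = |M₁ − M₂| / SD_pooled = |52.9 − 63.0| / 12.0 = 10.1 / 12.0 = 0.842.
For two independent groups with equal n: n = 2·((z_{α/2} + z_β) / d)².
z_{α/2} + z_β = 1.960 + 0.842 = 2.802.
n = 2 × (2.802 / 0.842)² = 2 × 3.328² = 2 × 11.07 = 22.1.
Round up to the next whole participant.

n = 23 per group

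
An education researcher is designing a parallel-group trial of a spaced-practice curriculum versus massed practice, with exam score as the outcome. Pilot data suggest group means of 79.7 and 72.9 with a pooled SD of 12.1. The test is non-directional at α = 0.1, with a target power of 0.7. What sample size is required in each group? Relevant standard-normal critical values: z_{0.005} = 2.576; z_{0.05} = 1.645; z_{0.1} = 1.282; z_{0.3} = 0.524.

Cohen's d = |M₁ − M₂| / SD_pooled = |79.7 − 72.9| / 12.1 = 6.8 / 12.1 = 0.562.
For two independent groups with equal n: n = 2·((z_{α/2} + z_β) / d)².
z_{α/2} + z_β = 1.645 + 0.524 = 2.169.
n = 2 × (2.169 / 0.562)² = 2 × 3.859² = 2 × 14.90 = 29.8.
Round up to the next whole participant.

n = 30 per group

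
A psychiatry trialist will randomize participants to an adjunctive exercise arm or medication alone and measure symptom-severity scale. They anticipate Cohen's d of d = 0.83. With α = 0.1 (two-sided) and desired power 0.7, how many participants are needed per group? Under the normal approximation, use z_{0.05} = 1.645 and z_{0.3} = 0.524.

For two independent groups with equal n: n = 2·((z_{α/2} + z_β) / d)².
z_{α/2} + z_β = 1.645 + 0.524 = 2.169.
n = 2 × (2.169 / 0.83)² = 2 × 2.613² = 2 × 6.83 = 13.7.
Round up to the next whole participant.

n = 14 per group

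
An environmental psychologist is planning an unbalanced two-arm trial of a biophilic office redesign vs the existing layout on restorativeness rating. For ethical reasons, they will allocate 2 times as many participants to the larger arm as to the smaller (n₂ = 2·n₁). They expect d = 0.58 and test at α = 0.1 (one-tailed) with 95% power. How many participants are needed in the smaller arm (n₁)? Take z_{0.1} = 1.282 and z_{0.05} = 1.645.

n₁ = 39

With allocation ratio k = n₂/n₁ = 2, Var(x̄₁−x̄₂) = σ²(1/n₁ + 1/(k·n₁)) = σ²·(k+1)/(k·n₁).
So n₁ = (1 + 1/k)·((z_{α} + z_β)/d)² = 1.500 × (2.927/0.58)².
n₁ = 1.500 × 25.47 = 38.2.
Round up: n₁ = 39, giving n₂ = 2 × 39 = 78.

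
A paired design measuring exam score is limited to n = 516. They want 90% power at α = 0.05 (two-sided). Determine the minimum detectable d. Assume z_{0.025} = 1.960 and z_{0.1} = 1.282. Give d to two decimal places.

For a single sample (or paired design) of n = 516: d_min = (z_{α/2} + z_β)/√n.
z-sum = 1.960 + 1.282 = 3.242.
d_min = 3.242 / √516 = 3.242 / 22.716 = 0.143.

d_min ≈ 0.14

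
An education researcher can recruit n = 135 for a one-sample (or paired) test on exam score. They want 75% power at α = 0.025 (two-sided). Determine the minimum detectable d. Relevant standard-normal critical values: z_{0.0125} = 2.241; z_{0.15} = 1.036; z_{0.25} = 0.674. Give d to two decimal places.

For a single sample (or paired design) of n = 135: d_min = (z_{α/2} + z_β)/√n.
z-sum = 2.241 + 0.674 = 2.915.
d_min = 2.915 / √135 = 2.915 / 11.619 = 0.251.

d_min ≈ 0.25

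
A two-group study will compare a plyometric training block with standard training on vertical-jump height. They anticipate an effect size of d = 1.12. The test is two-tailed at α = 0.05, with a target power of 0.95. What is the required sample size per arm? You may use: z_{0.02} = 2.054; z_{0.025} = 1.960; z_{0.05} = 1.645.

For two independent groups with equal n: n = 2·((z_{α/2} + z_β) / d)².
z_{α/2} + z_β = 1.960 + 1.645 = 3.605.
n = 2 × (3.605 / 1.12)² = 2 × 3.219² = 2 × 10.36 = 20.7.
Round up to the next whole participant.

n = 21 per group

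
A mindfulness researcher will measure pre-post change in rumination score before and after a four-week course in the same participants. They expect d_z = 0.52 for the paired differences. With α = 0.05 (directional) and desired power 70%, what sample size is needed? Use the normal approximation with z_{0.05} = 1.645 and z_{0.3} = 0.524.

n = 18 pairs

For a paired (one-sample on differences) test: n = ((z_{α} + z_β) / d)².
z_{α} + z_β = 1.645 + 0.524 = 2.169.
n = (2.169 / 0.52)² = 4.171² = 17.40.
Round up.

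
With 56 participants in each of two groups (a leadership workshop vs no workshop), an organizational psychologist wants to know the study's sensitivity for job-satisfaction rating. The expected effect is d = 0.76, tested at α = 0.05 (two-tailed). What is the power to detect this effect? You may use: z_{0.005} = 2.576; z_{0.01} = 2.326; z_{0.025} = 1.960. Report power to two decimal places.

power ≈ 0.98

For two equal groups, power = Φ(d·√(n/2) − z_{α/2}).
d·√(n/2) = 0.76 × √(56/2) = 0.76 × 5.292 = 4.022.
z_β = 4.022 − 1.960 = 2.062.
Power = Φ(2.062) = 0.980.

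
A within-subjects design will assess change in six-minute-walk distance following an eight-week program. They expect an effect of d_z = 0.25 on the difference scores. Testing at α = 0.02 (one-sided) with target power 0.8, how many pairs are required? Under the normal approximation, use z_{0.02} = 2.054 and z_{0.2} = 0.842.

n = 135 pairs

For a paired (one-sample on differences) test: n = ((z_{α} + z_β) / d)².
z_{α} + z_β = 2.054 + 0.842 = 2.896.
n = (2.896 / 0.25)² = 11.584² = 134.19.
Round up.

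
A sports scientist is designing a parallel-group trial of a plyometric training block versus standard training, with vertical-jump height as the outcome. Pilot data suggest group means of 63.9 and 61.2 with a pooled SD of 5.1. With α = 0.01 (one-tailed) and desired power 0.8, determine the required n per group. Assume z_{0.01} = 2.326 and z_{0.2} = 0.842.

Cohen's d = |M₁ − M₂| / SD_pooled = |63.9 − 61.2| / 5.1 = 2.7 / 5.1 = 0.529.
For two independent groups with equal n: n = 2·((z_{α} + z_β) / d)².
z_{α} + z_β = 2.326 + 0.842 = 3.168.
n = 2 × (3.168 / 0.529)² = 2 × 5.989² = 2 × 35.86 = 71.7.
Round up to the next whole participant.

n = 72 per group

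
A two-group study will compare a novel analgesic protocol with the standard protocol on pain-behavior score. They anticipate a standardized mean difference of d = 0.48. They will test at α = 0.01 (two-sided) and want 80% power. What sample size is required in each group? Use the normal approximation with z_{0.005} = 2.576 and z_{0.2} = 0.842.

For two independent groups with equal n: n = 2·((z_{α/2} + z_β) / d)².
z_{α/2} + z_β = 2.576 + 0.842 = 3.418.
n = 2 × (3.418 / 0.48)² = 2 × 7.121² = 2 × 50.71 = 101.4.
Round up to the next whole participant.

n = 102 per group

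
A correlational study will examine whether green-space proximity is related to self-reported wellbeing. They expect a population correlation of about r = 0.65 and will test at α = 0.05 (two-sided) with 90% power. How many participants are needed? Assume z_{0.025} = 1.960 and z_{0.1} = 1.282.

Fisher's z: C = ½·ln((1+r)/(1−r)) = ½·ln(4.7143) = 0.7753.
n = ((z_{α/2} + z_β)/C)² + 3.
(1.960 + 1.282) / 0.7753 = 3.242 / 0.7753 = 4.182.
n = 4.182² + 3 = 17.49 + 3 = 20.5.
Round up.

n = 21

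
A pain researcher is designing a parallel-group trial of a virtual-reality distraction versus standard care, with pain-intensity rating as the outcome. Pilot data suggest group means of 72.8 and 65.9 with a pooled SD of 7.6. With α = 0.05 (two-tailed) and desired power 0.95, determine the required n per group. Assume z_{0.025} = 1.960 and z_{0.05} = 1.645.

Cohen's d = |M₁ − M₂| / SD_pooled = |72.8 − 65.9| / 7.6 = 6.9 / 7.6 = 0.908.
For two independent groups with equal n: n = 2·((z_{α/2} + z_β) / d)².
z_{α/2} + z_β = 1.960 + 1.645 = 3.605.
n = 2 × (3.605 / 0.908)² = 2 × 3.970² = 2 × 15.76 = 31.5.
Round up to the next whole participant.

n = 32 per group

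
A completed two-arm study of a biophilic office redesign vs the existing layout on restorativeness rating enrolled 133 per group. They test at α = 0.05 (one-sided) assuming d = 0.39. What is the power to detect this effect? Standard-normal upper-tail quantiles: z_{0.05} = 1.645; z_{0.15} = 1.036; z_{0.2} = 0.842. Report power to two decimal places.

power ≈ 0.94

For two equal groups, power = Φ(d·√(n/2) − z_{α}).
d·√(n/2) = 0.39 × √(133/2) = 0.39 × 8.155 = 3.180.
z_β = 3.180 − 1.645 = 1.535.
Power = Φ(1.535) = 0.938.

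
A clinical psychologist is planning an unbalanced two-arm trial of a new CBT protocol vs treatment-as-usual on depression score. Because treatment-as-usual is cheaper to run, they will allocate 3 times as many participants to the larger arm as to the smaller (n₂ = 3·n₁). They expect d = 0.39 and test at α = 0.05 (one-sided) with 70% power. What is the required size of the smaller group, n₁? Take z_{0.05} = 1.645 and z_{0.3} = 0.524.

With allocation ratio k = n₂/n₁ = 3, Var(x̄₁−x̄₂) = σ²(1/n₁ + 1/(k·n₁)) = σ²·(k+1)/(k·n₁).
So n₁ = (1 + 1/k)·((z_{α} + z_β)/d)² = 1.333 × (2.169/0.39)².
n₁ = 1.333 × 30.93 = 41.2.
Round up: n₁ = 42, giving n₂ = 3 × 42 = 126.

n₁ = 42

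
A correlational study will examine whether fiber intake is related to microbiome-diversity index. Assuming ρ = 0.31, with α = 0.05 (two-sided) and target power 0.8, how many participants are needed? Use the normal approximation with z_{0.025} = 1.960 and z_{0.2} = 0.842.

n = 80

Fisher's z: C = ½·ln((1+r)/(1−r)) = ½·ln(1.8986) = 0.3205.
n = ((z_{α/2} + z_β)/C)² + 3.
(1.960 + 0.842) / 0.3205 = 2.802 / 0.3205 = 8.743.
n = 8.743² + 3 = 76.43 + 3 = 79.4.
Round up.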